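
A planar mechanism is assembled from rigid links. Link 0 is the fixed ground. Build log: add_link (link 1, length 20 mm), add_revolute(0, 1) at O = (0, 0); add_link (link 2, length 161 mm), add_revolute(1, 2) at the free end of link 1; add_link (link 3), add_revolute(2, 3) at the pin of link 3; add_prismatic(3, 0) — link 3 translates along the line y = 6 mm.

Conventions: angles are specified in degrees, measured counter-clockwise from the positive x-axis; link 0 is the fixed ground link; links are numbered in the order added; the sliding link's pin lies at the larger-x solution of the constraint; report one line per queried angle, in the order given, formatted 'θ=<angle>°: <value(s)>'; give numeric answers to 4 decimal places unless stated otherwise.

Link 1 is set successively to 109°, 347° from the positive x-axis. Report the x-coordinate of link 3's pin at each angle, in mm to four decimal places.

geometry: r = 20 mm, L = 161 mm, e = 6 mm
θ=109°: crank pin P = (r cos θ, r sin θ) = (-6.511363, 18.910372)
θ=109°: h = r sin θ − e = 18.910372 − 6 = 12.910372
θ=109°: x = r cos θ + √(L² − h²) = -6.511363 + 160.481533 = 153.970170
θ=347°: crank pin P = (r cos θ, r sin θ) = (19.487401, -4.499021)
θ=347°: h = r sin θ − e = -4.499021 − 6 = -10.499021
θ=347°: x = r cos θ + √(L² − h²) = 19.487401 + 160.657308 = 180.144709

θ=109°: 153.9702
θ=347°: 180.1447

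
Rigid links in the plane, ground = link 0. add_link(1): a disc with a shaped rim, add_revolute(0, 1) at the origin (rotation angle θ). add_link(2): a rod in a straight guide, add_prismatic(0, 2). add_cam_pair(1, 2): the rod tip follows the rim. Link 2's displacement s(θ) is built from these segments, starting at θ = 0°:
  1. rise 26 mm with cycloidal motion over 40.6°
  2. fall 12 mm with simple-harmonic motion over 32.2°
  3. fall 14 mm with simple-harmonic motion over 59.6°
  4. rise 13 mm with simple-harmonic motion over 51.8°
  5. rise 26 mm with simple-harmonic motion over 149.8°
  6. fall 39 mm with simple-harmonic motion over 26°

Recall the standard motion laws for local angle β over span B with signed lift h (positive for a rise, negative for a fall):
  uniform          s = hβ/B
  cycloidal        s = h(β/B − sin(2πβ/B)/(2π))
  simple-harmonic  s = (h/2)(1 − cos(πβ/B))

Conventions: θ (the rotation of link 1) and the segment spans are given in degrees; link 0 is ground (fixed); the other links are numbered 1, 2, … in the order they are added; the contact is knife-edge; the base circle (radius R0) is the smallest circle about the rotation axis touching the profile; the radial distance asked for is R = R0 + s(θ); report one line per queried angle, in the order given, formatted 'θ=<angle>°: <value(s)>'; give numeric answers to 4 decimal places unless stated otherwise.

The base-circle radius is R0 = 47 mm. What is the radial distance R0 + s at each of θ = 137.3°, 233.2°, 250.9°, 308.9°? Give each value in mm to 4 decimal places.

segment 1 (0° to 40.6°, cycloidal, h = 26) is passed completely: s = 0.0000 + (26) = 26.0000
segment 2 (40.6° to 72.8°, simple-harmonic, h = -12) is passed completely: s = 26.0000 + (-12) = 14.0000
segment 3 (72.8° to 132.4°, simple-harmonic, h = -14) is passed completely: s = 14.0000 + (-14) = 0.0000
θ = 137.3° falls in segment 4 (132.4° to 184.2°, simple-harmonic, h = 13): β = 137.3 − 132.4 = 4.9°, B = 51.8°; Δs = 13/2·(1 − cos(π·0.0946)) = 0.2849; s = 0.0000 + 0.2849 = 0.2849
segment 4 (132.4° to 184.2°, simple-harmonic, h = 13) is passed completely: s = 0.0000 + (13) = 13.0000
θ = 233.2° falls in segment 5 (184.2° to 334°, simple-harmonic, h = 26): β = 233.2 − 184.2 = 49°, B = 149.8°; Δs = 26/2·(1 − cos(π·0.3271)) = 6.2809; s = 13.0000 + 6.2809 = 19.2809
θ = 250.9° falls in segment 5 (184.2° to 334°, simple-harmonic, h = 26): β = 250.9 − 184.2 = 66.7°, B = 149.8°; Δs = 26/2·(1 − cos(π·0.4453)) = 10.7754; s = 13.0000 + 10.7754 = 23.7754
θ = 308.9° falls in segment 5 (184.2° to 334°, simple-harmonic, h = 26): β = 308.9 − 184.2 = 124.7°, B = 149.8°; Δs = 26/2·(1 − cos(π·0.8324)) = 24.2401; s = 13.0000 + 24.2401 = 37.2401
θ=137.3°: R = R0 + s = 47 + 0.2849 = 47.2849
θ=233.2°: R = R0 + s = 47 + 19.2809 = 66.2809
θ=250.9°: R = R0 + s = 47 + 23.7754 = 70.7754
θ=308.9°: R = R0 + s = 47 + 37.2401 = 84.2401

θ=137.3°: 47.2849
θ=233.2°: 66.2809
θ=250.9°: 70.7754
θ=308.9°: 84.2401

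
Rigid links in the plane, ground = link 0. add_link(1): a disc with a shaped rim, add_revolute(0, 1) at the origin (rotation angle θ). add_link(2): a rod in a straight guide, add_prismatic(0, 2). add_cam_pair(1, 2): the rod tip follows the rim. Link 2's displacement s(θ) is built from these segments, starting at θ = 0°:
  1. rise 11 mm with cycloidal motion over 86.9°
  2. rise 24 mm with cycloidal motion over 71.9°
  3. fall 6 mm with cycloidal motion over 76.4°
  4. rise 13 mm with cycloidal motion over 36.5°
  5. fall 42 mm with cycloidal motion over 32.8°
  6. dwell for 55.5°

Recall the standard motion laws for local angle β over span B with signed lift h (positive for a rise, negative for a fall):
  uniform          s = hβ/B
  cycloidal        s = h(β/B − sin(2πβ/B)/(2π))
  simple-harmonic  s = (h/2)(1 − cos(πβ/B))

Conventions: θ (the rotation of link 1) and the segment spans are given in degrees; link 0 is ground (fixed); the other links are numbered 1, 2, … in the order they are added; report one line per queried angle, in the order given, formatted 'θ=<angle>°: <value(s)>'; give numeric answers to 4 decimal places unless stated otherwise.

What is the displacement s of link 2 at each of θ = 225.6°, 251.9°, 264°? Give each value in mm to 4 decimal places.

segment 1 (0° to 86.9°, cycloidal, h = 11) is passed completely: s = 0.0000 + (11) = 11.0000
segment 2 (86.9° to 158.8°, cycloidal, h = 24) is passed completely: s = 11.0000 + (24) = 35.0000
θ = 225.6° falls in segment 3 (158.8° to 235.2°, cycloidal, h = -6): β = 225.6 − 158.8 = 66.8°, B = 76.4°; Δs = -6·(0.8743 − sin(2π·0.8743)/(2π)) = -5.9241; s = 35.0000 − 5.9241 = 29.0759
segment 3 (158.8° to 235.2°, cycloidal, h = -6) is passed completely: s = 35.0000 + (-6) = 29.0000
θ = 251.9° falls in segment 4 (235.2° to 271.7°, cycloidal, h = 13): β = 251.9 − 235.2 = 16.7°, B = 36.5°; Δs = 13·(0.4575 − sin(2π·0.4575)/(2π)) = 5.4024; s = 29.0000 + 5.4024 = 34.4024
θ = 264° falls in segment 4 (235.2° to 271.7°, cycloidal, h = 13): β = 264 − 235.2 = 28.8°, B = 36.5°; Δs = 13·(0.7890 − sin(2π·0.7890)/(2π)) = 12.2646; s = 29.0000 + 12.2646 = 41.2646

θ=225.6°: 29.0759
θ=251.9°: 34.4024
θ=264°: 41.2646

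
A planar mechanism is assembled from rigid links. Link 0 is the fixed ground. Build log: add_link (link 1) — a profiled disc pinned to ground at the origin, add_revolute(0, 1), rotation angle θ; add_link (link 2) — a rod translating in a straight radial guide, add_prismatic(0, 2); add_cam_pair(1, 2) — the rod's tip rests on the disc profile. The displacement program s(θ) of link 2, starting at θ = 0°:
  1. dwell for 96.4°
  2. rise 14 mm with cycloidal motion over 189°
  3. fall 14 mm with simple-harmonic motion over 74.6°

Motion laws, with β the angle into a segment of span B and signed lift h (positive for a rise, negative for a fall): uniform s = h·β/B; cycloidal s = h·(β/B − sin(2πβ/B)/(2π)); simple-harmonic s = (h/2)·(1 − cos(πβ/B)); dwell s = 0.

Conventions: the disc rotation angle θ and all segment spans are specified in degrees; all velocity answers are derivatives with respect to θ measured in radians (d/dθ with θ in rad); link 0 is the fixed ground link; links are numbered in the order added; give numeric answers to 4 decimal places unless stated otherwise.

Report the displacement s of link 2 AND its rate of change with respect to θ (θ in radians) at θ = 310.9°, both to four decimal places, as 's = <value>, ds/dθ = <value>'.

seg 1 [0°–96.4°] dwell: s stays 0.0000
seg 2 [96.4°–285.4°] cycloidal, h=14: full span → s += 14 → s = 14.0000
seg 3 [285.4°–360°] simple-harmonic, h=-14: θ=310.9° here. β=25.5, B=74.6. -14/2·(1 − cos(π·0.3418)) = -3.6629 → s = 10.3371
velocity in seg [285.4°–360°] (simple-harmonic), θ in radians: β = 25.5° = 0.4451 rad, B = 74.6° = 1.3020 rad; ds/dθ = (πh/(2B)) sin(πβ/B) = (π·(-14)/(2·1.3020)) sin(π·0.3418) = -14.847250 mm/rad

s = 10.3371, ds/dθ = -14.8472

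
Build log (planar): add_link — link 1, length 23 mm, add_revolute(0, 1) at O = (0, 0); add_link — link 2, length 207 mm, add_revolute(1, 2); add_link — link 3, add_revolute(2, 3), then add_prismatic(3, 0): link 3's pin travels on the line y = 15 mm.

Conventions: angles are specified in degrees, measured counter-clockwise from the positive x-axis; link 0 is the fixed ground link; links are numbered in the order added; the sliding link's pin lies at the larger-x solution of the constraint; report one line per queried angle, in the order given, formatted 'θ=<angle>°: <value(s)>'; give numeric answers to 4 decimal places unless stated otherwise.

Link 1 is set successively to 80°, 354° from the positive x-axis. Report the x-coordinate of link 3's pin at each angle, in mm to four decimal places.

geometry: r = 23 mm, L = 207 mm, e = 15 mm
θ=80°: crank pin P = (r cos θ, r sin θ) = (3.993908, 22.650578)
θ=80°: h = r sin θ − e = 22.650578 − 15 = 7.650578
θ=80°: x = r cos θ + √(L² − h²) = 3.993908 + 206.858572 = 210.852480
θ=354°: crank pin P = (r cos θ, r sin θ) = (22.874004, -2.404155)
θ=354°: h = r sin θ − e = -2.404155 − 15 = -17.404155
θ=354°: x = r cos θ + √(L² − h²) = 22.874004 + 206.267049 = 229.141052

θ=80°: 210.8525
θ=354°: 229.1411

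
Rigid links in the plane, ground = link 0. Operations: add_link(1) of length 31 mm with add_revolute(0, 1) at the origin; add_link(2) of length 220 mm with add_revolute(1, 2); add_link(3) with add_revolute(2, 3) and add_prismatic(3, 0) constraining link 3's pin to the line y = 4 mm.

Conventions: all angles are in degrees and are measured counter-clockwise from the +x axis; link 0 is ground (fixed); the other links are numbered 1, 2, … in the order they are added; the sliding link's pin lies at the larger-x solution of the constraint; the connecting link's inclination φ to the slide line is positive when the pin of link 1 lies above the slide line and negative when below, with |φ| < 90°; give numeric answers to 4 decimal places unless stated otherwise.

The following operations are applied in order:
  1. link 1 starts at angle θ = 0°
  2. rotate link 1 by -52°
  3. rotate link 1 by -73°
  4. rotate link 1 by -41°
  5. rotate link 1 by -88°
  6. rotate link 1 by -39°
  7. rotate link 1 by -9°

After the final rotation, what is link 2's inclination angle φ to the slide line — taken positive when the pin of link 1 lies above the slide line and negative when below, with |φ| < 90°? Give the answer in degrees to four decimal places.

geometry: r = 31 mm, L = 220 mm, e = 4 mm; θ starts at 0°
rotate link 1 by -52°: θ ← 0° -52° = -52°
rotate link 1 by -73°: θ ← -52° -73° = -125°
rotate link 1 by -41°: θ ← -125° -41° = -166°
rotate link 1 by -88°: θ ← -166° -88° = -254°
rotate link 1 by -39°: θ ← -254° -39° = -293°
rotate link 1 by -9°: θ ← -293° -9° = -302°
h = r sin θ − e = 26.289491 − 4 = 22.289491
sin φ = h / L = 22.289491 / 220 = 0.10131587
φ = arcsin(0.10131587) = 5.814949°

5.8149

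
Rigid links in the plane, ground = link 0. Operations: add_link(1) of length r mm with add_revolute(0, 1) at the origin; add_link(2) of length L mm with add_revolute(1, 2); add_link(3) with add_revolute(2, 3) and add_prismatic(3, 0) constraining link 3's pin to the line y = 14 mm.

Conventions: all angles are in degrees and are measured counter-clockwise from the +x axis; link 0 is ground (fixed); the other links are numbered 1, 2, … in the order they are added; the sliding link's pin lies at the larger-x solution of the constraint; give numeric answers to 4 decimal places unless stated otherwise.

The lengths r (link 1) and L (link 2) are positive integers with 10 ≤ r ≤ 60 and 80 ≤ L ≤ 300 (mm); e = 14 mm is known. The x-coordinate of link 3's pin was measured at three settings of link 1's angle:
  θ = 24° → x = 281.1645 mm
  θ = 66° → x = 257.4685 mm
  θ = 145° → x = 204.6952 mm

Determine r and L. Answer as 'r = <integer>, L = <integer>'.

constraint per measurement: (x − r cos θ)² + (r sin θ − e)² = L²
subtracting the θ₁ and θ₂ equations cancels the r² and L² terms:
r = (x₁² − x₂²) / (2[(x₁cos θ₁ + e sin θ₁) − (x₂cos θ₂ + e sin θ₂)]) = 43.9999 → r = 44
L² = (x₁ − r cos θ₁)² + (r sin θ₁ − e)² = 58081.0000 → L = 241.0000 → L = 241
check at θ₃=145°: x = 204.6952 (printed 204.6952) ✓

r = 44, L = 241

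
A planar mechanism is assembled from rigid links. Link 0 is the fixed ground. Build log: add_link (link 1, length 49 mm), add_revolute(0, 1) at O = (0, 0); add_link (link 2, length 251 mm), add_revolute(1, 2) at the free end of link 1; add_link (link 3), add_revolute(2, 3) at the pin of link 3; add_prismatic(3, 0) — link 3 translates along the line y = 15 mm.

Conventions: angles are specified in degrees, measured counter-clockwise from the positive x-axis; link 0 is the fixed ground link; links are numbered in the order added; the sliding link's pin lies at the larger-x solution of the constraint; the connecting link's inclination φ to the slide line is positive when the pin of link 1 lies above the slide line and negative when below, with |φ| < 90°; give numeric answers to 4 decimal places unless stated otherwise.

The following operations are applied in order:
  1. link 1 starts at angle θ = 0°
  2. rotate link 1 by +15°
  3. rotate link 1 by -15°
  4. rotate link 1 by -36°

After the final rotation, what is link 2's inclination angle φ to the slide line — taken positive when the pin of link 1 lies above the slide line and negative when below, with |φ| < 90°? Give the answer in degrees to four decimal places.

geometry: r = 49 mm, L = 251 mm, e = 15 mm; θ starts at 0°
rotate link 1 by +15°: θ ← 0° +15° = 15°
rotate link 1 by -15°: θ ← 15° -15° = 0°
rotate link 1 by -36°: θ ← 0° -36° = -36°
h = r sin θ − e = -28.801477 − 15 = -43.801477
sin φ = h / L = -43.801477 / 251 = -0.17450788
φ = arcsin(-0.17450788) = -10.050021°

-10.0500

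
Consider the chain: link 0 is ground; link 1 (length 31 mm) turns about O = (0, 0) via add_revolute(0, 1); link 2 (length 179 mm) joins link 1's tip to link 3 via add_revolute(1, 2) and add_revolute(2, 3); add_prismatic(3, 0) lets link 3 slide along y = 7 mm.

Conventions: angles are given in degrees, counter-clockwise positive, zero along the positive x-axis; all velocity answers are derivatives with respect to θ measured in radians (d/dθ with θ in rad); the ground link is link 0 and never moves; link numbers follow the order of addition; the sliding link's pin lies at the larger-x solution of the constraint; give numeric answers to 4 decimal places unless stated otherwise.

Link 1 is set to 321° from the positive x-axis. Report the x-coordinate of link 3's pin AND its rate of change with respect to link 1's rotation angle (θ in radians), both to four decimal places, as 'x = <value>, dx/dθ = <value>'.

geometry: r = 31 mm, L = 179 mm, e = 7 mm
crank pin P = (r cos θ, r sin θ) = (24.091525, -19.508932)
h = r sin θ − e = -19.508932 − 7 = -26.508932
x = r cos θ + √(L² − h²) = 24.091525 + 177.026203 = 201.117728
dx/dθ = −r sin θ − h·r cos θ/√(L² − h²) (θ in radians; h = -26.508932) = 23.116537

x = 201.1177, dx/dθ = 23.1165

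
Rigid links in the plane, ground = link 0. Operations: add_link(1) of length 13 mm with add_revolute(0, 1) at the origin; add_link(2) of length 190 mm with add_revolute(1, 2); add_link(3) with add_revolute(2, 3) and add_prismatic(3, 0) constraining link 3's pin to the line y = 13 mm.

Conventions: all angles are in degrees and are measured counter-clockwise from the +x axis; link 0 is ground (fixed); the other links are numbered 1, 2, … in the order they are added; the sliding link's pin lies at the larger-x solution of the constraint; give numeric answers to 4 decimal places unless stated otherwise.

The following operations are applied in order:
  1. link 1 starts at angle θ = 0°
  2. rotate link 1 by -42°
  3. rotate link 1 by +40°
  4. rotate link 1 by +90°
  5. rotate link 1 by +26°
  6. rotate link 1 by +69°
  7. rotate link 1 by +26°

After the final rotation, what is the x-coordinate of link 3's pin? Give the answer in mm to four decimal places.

geometry: r = 13 mm, L = 190 mm, e = 13 mm; θ starts at 0°
rotate link 1 by -42°: θ ← 0° -42° = -42°
rotate link 1 by +40°: θ ← -42° +40° = -2°
rotate link 1 by +90°: θ ← -2° +90° = 88°
rotate link 1 by +26°: θ ← 88° +26° = 114°
rotate link 1 by +69°: θ ← 114° +69° = 183°
rotate link 1 by +26°: θ ← 183° +26° = 209°
crank pin P = (r cos θ, r sin θ) = (-11.370056, -6.302525)
h = r sin θ − e = -6.302525 − 13 = -19.302525
x = r cos θ + √(L² − h²) = -11.370056 + 189.016964 = 177.646907

177.6469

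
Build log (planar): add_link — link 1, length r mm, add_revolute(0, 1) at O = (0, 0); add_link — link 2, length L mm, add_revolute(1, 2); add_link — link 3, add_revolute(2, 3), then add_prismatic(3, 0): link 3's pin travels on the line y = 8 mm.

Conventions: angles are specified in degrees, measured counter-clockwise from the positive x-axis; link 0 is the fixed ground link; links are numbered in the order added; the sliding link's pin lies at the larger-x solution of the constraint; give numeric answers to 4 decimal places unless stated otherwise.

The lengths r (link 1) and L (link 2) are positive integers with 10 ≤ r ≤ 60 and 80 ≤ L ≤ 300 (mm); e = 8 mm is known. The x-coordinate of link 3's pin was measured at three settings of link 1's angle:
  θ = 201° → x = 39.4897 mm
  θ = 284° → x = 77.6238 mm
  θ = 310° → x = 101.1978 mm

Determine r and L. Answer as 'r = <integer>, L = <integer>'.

constraint per measurement: (x − r cos θ)² + (r sin θ − e)² = L²
subtracting the θ₁ and θ₂ equations cancels the r² and L² terms:
r = (x₁² − x₂²) / (2[(x₁cos θ₁ + e sin θ₁) − (x₂cos θ₂ + e sin θ₂)]) = 43.9999 → r = 44
L² = (x₁ − r cos θ₁)² + (r sin θ₁ − e)² = 7056.0068 → L = 84.0000 → L = 84
check at θ₃=310°: x = 101.1978 (printed 101.1978) ✓

r = 44, L = 84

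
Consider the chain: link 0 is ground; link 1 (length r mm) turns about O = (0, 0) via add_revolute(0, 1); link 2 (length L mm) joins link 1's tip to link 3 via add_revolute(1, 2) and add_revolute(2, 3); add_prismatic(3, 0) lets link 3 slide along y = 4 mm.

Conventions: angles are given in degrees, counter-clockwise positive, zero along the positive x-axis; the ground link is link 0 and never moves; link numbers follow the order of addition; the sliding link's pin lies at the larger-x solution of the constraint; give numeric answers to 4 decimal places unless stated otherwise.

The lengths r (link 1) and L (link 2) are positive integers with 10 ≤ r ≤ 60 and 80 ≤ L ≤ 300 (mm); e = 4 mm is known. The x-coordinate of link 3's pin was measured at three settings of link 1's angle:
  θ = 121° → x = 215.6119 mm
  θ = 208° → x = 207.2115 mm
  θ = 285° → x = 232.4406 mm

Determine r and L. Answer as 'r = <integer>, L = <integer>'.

constraint per measurement: (x − r cos θ)² + (r sin θ − e)² = L²
subtracting the θ₁ and θ₂ equations cancels the r² and L² terms:
r = (x₁² − x₂²) / (2[(x₁cos θ₁ + e sin θ₁) − (x₂cos θ₂ + e sin θ₂)]) = 22.9999 → r = 23
L² = (x₁ − r cos θ₁)² + (r sin θ₁ − e)² = 51983.9962 → L = 228.0000 → L = 228
check at θ₃=285°: x = 232.4406 (printed 232.4406) ✓

r = 23, L = 228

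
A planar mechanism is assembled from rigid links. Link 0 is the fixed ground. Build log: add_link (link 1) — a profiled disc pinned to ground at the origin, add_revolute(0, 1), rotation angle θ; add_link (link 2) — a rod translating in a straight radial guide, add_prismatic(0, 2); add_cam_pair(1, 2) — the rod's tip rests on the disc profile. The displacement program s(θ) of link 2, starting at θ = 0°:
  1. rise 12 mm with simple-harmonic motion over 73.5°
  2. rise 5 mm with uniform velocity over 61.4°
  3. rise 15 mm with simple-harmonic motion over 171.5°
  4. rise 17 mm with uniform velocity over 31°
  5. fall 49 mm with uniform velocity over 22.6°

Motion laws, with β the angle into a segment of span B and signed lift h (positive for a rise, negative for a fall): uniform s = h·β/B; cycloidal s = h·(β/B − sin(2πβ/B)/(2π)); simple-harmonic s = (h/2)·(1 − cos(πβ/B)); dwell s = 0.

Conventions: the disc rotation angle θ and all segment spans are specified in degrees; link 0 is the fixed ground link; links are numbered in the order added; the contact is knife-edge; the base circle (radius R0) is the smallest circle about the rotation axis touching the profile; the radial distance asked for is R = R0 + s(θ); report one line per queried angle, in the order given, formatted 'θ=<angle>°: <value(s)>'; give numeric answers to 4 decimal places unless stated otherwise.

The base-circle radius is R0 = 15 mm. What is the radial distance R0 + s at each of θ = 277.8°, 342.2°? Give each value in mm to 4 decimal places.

seg 1 [0°–73.5°] simple-harmonic, h=12: full span → s += 12 → s = 12.0000
seg 2 [73.5°–134.9°] uniform, h=5: full span → s += 5 → s = 17.0000
seg 3 [134.9°–306.4°] simple-harmonic, h=15: θ=277.8° here. β=142.9, B=171.5. 15/2·(1 − cos(π·0.8332)) = 13.9940 → s = 30.9940
seg 3 [134.9°–306.4°] simple-harmonic, h=15: full span → s += 15 → s = 32.0000
seg 4 [306.4°–337.4°] uniform, h=17: full span → s += 17 → s = 49.0000
seg 5 [337.4°–360°] uniform, h=-49: θ=342.2° here. β=4.8, B=22.6. -49·4.8/22.6 = -10.4071 → s = 38.5929
θ=277.8°: R = R0 + s = 15 + 30.9940 = 45.9940
θ=342.2°: R = R0 + s = 15 + 38.5929 = 53.5929

θ=277.8°: 45.9940
θ=342.2°: 53.5929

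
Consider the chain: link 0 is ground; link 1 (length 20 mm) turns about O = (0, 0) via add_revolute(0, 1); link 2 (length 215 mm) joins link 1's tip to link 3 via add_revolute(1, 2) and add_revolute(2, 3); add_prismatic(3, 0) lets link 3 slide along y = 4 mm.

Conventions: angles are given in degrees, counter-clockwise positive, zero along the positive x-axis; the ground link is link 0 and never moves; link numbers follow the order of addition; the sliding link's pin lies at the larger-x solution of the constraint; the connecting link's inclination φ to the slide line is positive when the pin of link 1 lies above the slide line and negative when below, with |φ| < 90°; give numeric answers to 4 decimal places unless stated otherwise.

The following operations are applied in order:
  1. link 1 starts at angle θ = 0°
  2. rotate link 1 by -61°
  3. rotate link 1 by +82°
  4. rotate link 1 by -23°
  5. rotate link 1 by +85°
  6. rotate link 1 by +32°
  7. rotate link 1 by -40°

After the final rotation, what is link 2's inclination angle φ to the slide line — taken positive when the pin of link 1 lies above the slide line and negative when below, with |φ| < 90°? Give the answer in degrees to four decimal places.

geometry: r = 20 mm, L = 215 mm, e = 4 mm; θ starts at 0°
rotate link 1 by -61°: θ ← 0° -61° = -61°
rotate link 1 by +82°: θ ← -61° +82° = 21°
rotate link 1 by -23°: θ ← 21° -23° = -2°
rotate link 1 by +85°: θ ← -2° +85° = 83°
rotate link 1 by +32°: θ ← 83° +32° = 115°
rotate link 1 by -40°: θ ← 115° -40° = 75°
h = r sin θ − e = 19.318517 − 4 = 15.318517
sin φ = h / L = 15.318517 / 215 = 0.07124891
φ = arcsin(0.07124891) = 4.085724°

4.0857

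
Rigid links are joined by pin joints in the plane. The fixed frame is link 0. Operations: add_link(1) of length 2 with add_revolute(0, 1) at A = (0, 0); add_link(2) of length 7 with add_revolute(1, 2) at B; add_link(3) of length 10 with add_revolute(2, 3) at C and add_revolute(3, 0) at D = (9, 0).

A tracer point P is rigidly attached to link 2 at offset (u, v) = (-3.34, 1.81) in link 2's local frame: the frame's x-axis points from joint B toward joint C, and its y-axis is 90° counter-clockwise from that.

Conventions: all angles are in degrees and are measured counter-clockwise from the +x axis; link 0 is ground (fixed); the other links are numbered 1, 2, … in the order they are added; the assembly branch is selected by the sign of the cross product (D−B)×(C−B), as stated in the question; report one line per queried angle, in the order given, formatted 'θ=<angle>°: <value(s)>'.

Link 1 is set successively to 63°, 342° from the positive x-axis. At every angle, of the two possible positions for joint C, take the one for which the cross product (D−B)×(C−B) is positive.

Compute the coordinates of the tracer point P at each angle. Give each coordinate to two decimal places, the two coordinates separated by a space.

A=(0,0), D=(9.00,0)
θ=63°: B = A + 2.00·(cos63°, sin63°) = (0.9080, 1.7820)
θ=63°: |BD| = 8.2859
θ=63°: circle(B,7.00) ∩ circle(D,10.00): a=1.0654, h=6.9184
θ=63°:   candidates: C₊=(3.4364,8.3094) cross=57.326; C₋=(0.4606,-5.2037) cross=-57.326
θ=63°:   branch + wants cross > 0 → take C=(3.4364,8.3094) (cross=57.326)
θ=63°: ex = (C−B)/|BC| = (0.3612,0.9325); ey = (-0.9325,0.3612)
θ=63°: P = B + -3.34·ex + 1.81·ey = (-1.9862,-0.6787)
θ=342°: B = A + 2.00·(cos342°, sin342°) = (1.9021, -0.6180)
θ=342°: |BD| = 7.1247
θ=342°: circle(B,7.00) ∩ circle(D,10.00): a=-0.0167, h=7.0000
θ=342°:   candidates: C₊=(1.2783,6.3541) cross=49.873; C₋=(2.4927,-7.5931) cross=-49.873
θ=342°:   branch + wants cross > 0 → take C=(1.2783,6.3541) (cross=49.873)
θ=342°: ex = (C−B)/|BC| = (-0.0891,0.9960); ey = (-0.9960,-0.0891)
θ=342°: P = B + -3.34·ex + 1.81·ey = (0.3970,-4.1061)

θ=63°: -1.99 -0.68
θ=342°: 0.40 -4.11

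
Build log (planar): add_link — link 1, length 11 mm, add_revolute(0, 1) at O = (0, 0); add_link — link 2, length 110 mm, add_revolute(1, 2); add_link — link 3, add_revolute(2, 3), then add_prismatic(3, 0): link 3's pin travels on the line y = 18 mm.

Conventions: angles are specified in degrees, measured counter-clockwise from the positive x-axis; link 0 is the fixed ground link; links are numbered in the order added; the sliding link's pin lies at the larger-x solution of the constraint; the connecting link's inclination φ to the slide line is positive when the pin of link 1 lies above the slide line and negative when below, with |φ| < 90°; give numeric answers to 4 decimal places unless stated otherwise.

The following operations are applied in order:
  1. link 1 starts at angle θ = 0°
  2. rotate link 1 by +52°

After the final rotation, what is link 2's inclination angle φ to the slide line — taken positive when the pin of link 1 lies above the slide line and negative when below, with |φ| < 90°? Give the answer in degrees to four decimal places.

geometry: r = 11 mm, L = 110 mm, e = 18 mm; θ starts at 0°
rotate link 1 by +52°: θ ← 0° +52° = 52°
h = r sin θ − e = 8.668118 − 18 = -9.331882
sin φ = h / L = -9.331882 / 110 = -0.08483529
φ = arcsin(-0.08483529) = -4.866553°

-4.8666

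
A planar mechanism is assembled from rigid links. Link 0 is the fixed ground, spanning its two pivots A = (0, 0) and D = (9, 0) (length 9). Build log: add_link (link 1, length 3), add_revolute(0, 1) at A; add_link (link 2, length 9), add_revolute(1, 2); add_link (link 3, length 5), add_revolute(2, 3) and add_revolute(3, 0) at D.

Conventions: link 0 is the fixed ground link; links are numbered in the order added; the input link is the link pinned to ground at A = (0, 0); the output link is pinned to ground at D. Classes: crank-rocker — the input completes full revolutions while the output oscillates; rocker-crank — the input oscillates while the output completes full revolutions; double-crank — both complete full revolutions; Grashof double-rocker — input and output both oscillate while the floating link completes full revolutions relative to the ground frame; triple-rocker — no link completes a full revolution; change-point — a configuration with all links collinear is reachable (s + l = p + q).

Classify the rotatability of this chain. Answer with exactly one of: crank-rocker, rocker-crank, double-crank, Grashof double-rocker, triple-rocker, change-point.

lengths: ground=9, input=3, coupler=9, output=5
sorted: s=3 (shortest), l=9 (longest), p+q=14
s + l = 12 vs p + q = 14
s + l < p + q (Grashof) with shortest = input link → crank-rocker

crank-rocker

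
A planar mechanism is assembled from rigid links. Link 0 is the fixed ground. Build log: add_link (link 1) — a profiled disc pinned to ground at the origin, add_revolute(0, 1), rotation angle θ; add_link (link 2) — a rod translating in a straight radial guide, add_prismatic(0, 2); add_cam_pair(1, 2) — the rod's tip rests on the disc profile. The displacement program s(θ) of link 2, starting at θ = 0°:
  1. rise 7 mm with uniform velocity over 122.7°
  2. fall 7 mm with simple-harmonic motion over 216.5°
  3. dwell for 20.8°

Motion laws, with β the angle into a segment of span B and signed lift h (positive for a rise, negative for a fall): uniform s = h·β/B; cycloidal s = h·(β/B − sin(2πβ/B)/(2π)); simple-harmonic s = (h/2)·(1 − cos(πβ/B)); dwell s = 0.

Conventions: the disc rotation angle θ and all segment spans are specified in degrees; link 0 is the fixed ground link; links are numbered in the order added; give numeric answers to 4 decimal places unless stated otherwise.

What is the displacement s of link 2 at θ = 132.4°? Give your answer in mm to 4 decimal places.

seg 1 [0°–122.7°] uniform, h=7: full span → s += 7 → s = 7.0000
seg 2 [122.7°–339.2°] simple-harmonic, h=-7: θ=132.4° here. β=9.7, B=216.5. -7/2·(1 − cos(π·0.0448)) = -0.0346 → s = 6.9654

6.9654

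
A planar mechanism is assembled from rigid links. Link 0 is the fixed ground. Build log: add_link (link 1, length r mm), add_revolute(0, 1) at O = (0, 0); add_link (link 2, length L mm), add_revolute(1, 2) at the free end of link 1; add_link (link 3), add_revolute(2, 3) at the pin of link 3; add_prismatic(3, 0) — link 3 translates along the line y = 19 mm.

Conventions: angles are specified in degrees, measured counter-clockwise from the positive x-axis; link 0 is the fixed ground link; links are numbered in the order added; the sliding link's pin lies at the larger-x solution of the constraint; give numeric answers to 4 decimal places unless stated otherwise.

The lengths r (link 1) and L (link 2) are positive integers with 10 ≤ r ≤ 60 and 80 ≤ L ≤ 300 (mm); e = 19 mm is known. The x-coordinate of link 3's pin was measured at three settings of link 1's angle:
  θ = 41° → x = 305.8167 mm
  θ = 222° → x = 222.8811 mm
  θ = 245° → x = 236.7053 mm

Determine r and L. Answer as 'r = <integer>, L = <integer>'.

constraint per measurement: (x − r cos θ)² + (r sin θ − e)² = L²
subtracting the θ₁ and θ₂ equations cancels the r² and L² terms:
r = (x₁² − x₂²) / (2[(x₁cos θ₁ + e sin θ₁) − (x₂cos θ₂ + e sin θ₂)]) = 52.0000 → r = 52
L² = (x₁ − r cos θ₁)² + (r sin θ₁ − e)² = 71288.9909 → L = 267.0000 → L = 267
check at θ₃=245°: x = 236.7053 (printed 236.7053) ✓

r = 52, L = 267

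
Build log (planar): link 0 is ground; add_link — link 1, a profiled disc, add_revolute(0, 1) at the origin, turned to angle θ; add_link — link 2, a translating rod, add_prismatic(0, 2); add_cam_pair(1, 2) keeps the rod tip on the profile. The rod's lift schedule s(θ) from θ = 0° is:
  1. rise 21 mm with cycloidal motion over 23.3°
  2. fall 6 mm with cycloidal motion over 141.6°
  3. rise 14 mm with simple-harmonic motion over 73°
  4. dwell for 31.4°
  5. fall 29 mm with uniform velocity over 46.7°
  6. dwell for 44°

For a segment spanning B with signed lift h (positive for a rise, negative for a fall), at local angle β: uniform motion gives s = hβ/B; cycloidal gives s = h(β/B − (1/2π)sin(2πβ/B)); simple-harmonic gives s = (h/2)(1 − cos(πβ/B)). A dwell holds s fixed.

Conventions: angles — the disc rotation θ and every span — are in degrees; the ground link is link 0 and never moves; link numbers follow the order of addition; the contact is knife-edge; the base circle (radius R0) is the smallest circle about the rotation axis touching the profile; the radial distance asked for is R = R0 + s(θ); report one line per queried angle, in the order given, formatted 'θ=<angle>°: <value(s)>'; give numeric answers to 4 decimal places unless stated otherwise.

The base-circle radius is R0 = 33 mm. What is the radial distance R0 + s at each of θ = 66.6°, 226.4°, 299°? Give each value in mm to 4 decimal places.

seg 1 [0°–23.3°] cycloidal, h=21: full span → s += 21 → s = 21.0000
seg 2 [23.3°–164.9°] cycloidal, h=-6: θ=66.6° here. β=43.3, B=141.6. -6·(0.3058 − sin(2π·0.3058)/(2π)) = -0.9379 → s = 20.0621
seg 2 [23.3°–164.9°] cycloidal, h=-6: full span → s += -6 → s = 15.0000
seg 3 [164.9°–237.9°] simple-harmonic, h=14: θ=226.4° here. β=61.5, B=73. 14/2·(1 − cos(π·0.8425)) = 13.1601 → s = 28.1601
seg 3 [164.9°–237.9°] simple-harmonic, h=14: full span → s += 14 → s = 29.0000
seg 4 [237.9°–269.3°] dwell: s stays 29.0000
seg 5 [269.3°–316°] uniform, h=-29: θ=299° here. β=29.7, B=46.7. -29·29.7/46.7 = -18.4433 → s = 10.5567
θ=66.6°: R = R0 + s = 33 + 20.0621 = 53.0621
θ=226.4°: R = R0 + s = 33 + 28.1601 = 61.1601
θ=299°: R = R0 + s = 33 + 10.5567 = 43.5567

θ=66.6°: 53.0621
θ=226.4°: 61.1601
θ=299°: 43.5567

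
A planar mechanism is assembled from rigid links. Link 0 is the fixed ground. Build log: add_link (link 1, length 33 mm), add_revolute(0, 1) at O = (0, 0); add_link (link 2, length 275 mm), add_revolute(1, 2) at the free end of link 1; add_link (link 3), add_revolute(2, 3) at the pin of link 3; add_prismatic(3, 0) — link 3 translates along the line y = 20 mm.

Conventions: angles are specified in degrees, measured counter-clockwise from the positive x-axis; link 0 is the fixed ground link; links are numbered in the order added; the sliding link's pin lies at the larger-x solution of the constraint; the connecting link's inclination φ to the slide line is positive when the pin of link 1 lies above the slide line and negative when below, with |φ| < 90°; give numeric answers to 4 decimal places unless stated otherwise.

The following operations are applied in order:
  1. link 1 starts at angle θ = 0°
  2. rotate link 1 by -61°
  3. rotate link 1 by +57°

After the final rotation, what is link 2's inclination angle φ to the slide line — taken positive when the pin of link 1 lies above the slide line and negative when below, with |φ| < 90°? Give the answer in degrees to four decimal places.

geometry: r = 33 mm, L = 275 mm, e = 20 mm; θ starts at 0°
rotate link 1 by -61°: θ ← 0° -61° = -61°
rotate link 1 by +57°: θ ← -61° +57° = -4°
h = r sin θ − e = -2.301964 − 20 = -22.301964
sin φ = h / L = -22.301964 / 275 = -0.08109805
φ = arcsin(-0.08109805) = -4.651684°

-4.6517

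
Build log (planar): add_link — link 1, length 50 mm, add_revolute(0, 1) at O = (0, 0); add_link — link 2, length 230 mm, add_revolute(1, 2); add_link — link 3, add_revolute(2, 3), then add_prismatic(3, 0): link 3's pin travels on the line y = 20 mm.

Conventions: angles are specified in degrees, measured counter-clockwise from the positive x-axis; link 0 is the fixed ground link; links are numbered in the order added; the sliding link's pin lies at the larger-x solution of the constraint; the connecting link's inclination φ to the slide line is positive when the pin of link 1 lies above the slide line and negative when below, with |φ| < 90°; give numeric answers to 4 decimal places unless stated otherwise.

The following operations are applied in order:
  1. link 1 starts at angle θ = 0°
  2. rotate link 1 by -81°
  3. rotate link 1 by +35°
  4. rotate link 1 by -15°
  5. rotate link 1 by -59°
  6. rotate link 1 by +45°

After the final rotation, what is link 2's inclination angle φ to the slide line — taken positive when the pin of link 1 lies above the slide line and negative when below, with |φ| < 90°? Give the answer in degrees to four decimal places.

geometry: r = 50 mm, L = 230 mm, e = 20 mm; θ starts at 0°
rotate link 1 by -81°: θ ← 0° -81° = -81°
rotate link 1 by +35°: θ ← -81° +35° = -46°
rotate link 1 by -15°: θ ← -46° -15° = -61°
rotate link 1 by -59°: θ ← -61° -59° = -120°
rotate link 1 by +45°: θ ← -120° +45° = -75°
h = r sin θ − e = -48.296291 − 20 = -68.296291
sin φ = h / L = -68.296291 / 230 = -0.29694040
φ = arcsin(-0.29694040) = -17.273929°

-17.2739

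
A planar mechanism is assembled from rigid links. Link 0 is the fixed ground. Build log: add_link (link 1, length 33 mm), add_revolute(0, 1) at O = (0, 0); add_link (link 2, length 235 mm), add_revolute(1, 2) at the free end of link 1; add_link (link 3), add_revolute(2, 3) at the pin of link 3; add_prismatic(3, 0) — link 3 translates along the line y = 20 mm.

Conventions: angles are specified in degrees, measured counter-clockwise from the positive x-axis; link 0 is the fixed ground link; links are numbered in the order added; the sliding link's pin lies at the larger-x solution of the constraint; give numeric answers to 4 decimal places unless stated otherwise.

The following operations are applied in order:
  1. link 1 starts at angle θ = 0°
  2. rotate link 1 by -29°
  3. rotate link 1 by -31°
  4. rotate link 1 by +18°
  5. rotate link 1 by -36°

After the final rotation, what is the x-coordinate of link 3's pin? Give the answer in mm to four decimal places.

geometry: r = 33 mm, L = 235 mm, e = 20 mm; θ starts at 0°
rotate link 1 by -29°: θ ← 0° -29° = -29°
rotate link 1 by -31°: θ ← -29° -31° = -60°
rotate link 1 by +18°: θ ← -60° +18° = -42°
rotate link 1 by -36°: θ ← -42° -36° = -78°
crank pin P = (r cos θ, r sin θ) = (6.861086, -32.278871)
h = r sin θ − e = -32.278871 − 20 = -52.278871
x = r cos θ + √(L² − h²) = 6.861086 + 229.111151 = 235.972237

235.9722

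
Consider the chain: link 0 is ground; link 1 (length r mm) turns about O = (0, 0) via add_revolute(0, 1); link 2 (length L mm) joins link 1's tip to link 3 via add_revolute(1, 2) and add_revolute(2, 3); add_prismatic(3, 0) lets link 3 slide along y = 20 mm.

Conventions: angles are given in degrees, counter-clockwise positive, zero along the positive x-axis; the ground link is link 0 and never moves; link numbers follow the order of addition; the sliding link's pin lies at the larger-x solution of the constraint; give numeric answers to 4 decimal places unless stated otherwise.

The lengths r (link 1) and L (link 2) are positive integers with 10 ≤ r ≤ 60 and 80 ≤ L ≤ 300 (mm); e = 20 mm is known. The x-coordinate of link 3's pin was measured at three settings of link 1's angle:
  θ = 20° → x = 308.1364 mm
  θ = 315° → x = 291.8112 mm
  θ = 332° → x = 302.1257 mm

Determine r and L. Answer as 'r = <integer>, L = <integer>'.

constraint per measurement: (x − r cos θ)² + (r sin θ − e)² = L²
subtracting the θ₁ and θ₂ equations cancels the r² and L² terms:
r = (x₁² − x₂²) / (2[(x₁cos θ₁ + e sin θ₁) − (x₂cos θ₂ + e sin θ₂)]) = 47.0000 → r = 47
L² = (x₁ − r cos θ₁)² + (r sin θ₁ − e)² = 69696.0140 → L = 264.0000 → L = 264
check at θ₃=332°: x = 302.1257 (printed 302.1257) ✓

r = 47, L = 264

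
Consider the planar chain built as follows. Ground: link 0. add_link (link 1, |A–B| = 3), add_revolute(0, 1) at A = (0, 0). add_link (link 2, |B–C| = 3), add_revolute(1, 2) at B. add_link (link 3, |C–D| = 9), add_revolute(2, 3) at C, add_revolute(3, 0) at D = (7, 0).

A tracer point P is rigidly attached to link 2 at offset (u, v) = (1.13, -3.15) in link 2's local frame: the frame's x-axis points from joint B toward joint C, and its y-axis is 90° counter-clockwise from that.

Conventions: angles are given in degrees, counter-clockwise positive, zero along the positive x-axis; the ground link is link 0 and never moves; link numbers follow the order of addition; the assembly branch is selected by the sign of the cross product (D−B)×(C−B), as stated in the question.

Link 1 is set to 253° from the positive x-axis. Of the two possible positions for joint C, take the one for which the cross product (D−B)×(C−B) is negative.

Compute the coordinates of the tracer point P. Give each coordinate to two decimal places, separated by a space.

A=(0,0), D=(7.00,0)
B = A + 3.00·(cos253°, sin253°) = (-0.8771, -2.8689)
|BD| = 8.3833
circle(B,3.00) ∩ circle(D,9.00): a=-0.1026, h=2.9982
  candidates: C₊=(-1.9996,-0.0868) cross=25.135; C₋=(0.0525,-5.7212) cross=-25.135
  branch - wants cross < 0 → take C=(0.0525,-5.7212) (cross=-25.135)
ex = (C−B)/|BC| = (0.3099,-0.9508); ey = (0.9508,0.3099)
P = B + 1.13·ex + -3.15·ey = (-3.5219,-4.9194)

-3.52 -4.92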